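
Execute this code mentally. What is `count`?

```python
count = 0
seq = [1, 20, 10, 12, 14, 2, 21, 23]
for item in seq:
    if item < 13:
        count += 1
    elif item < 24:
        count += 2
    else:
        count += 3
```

Let's trace through this code step by step.

Initialize: count = 0
Initialize: seq = [1, 20, 10, 12, 14, 2, 21, 23]
Entering loop: for item in seq:

After execution: count = 12
12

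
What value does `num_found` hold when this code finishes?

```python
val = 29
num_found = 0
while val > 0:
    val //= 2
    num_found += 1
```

Let's trace through this code step by step.

Initialize: val = 29
Initialize: num_found = 0
Entering loop: while val > 0:

After execution: num_found = 5
5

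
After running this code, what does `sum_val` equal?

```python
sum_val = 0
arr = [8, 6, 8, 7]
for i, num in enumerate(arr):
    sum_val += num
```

Let's trace through this code step by step.

Initialize: sum_val = 0
Initialize: arr = [8, 6, 8, 7]
Entering loop: for i, num in enumerate(arr):

After execution: sum_val = 29
29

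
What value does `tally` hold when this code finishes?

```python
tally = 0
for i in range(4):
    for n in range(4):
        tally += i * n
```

Let's trace through this code step by step.

Initialize: tally = 0
Entering loop: for i in range(4):

After execution: tally = 36
36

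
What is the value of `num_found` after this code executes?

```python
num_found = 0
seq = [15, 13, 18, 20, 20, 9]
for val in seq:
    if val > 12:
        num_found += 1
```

Let's trace through this code step by step.

Initialize: num_found = 0
Initialize: seq = [15, 13, 18, 20, 20, 9]
Entering loop: for val in seq:

After execution: num_found = 5
5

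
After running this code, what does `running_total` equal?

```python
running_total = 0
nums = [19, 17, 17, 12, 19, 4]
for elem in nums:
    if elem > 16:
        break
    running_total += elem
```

Let's trace through this code step by step.

Initialize: running_total = 0
Initialize: nums = [19, 17, 17, 12, 19, 4]
Entering loop: for elem in nums:

After execution: running_total = 0
0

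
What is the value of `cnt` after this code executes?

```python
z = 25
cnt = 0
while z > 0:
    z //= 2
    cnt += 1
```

Let's trace through this code step by step.

Initialize: z = 25
Initialize: cnt = 0
Entering loop: while z > 0:

After execution: cnt = 5
5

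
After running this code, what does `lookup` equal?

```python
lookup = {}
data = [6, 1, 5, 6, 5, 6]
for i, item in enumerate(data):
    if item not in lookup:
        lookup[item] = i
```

Let's trace through this code step by step.

Initialize: lookup = {}
Initialize: data = [6, 1, 5, 6, 5, 6]
Entering loop: for i, item in enumerate(data):

After execution: lookup = {6: 0, 1: 1, 5: 2}
{6: 0, 1: 1, 5: 2}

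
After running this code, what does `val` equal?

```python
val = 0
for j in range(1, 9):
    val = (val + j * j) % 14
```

Let's trace through this code step by step.

Initialize: val = 0
Entering loop: for j in range(1, 9):

After execution: val = 8
8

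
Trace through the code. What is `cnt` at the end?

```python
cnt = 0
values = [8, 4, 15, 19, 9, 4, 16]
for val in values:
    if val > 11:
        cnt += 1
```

Let's trace through this code step by step.

Initialize: cnt = 0
Initialize: values = [8, 4, 15, 19, 9, 4, 16]
Entering loop: for val in values:

After execution: cnt = 3
3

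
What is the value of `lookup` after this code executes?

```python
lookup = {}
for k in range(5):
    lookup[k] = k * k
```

Let's trace through this code step by step.

Initialize: lookup = {}
Entering loop: for k in range(5):

After execution: lookup = {0: 0, 1: 1, 2: 4, 3: 9, 4: 16}
{0: 0, 1: 1, 2: 4, 3: 9, 4: 16}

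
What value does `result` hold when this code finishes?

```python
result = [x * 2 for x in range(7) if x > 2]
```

Let's trace through this code step by step.

Initialize: result = [x * 2 for x in range(7) if x > 2]

After execution: result = [6, 8, 10, 12]
[6, 8, 10, 12]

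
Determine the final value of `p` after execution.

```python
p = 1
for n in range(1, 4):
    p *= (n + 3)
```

Let's trace through this code step by step.

Initialize: p = 1
Entering loop: for n in range(1, 4):

After execution: p = 120
120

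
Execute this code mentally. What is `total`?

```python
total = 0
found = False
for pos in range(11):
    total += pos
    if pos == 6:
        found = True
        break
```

Let's trace through this code step by step.

Initialize: total = 0
Initialize: found = False
Entering loop: for pos in range(11):

After execution: total = 21
21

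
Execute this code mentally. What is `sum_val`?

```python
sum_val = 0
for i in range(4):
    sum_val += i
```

Let's trace through this code step by step.

Initialize: sum_val = 0
Entering loop: for i in range(4):

After execution: sum_val = 6
6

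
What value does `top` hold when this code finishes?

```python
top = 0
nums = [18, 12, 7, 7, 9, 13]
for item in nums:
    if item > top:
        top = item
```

Let's trace through this code step by step.

Initialize: top = 0
Initialize: nums = [18, 12, 7, 7, 9, 13]
Entering loop: for item in nums:

After execution: top = 18
18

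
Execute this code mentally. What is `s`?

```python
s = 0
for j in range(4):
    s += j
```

Let's trace through this code step by step.

Initialize: s = 0
Entering loop: for j in range(4):

After execution: s = 6
6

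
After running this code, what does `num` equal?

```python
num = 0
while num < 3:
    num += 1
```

Let's trace through this code step by step.

Initialize: num = 0
Entering loop: while num < 3:

After execution: num = 3
3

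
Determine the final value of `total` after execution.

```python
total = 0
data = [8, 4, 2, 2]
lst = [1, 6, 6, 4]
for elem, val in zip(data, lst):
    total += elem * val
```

Let's trace through this code step by step.

Initialize: total = 0
Initialize: data = [8, 4, 2, 2]
Initialize: lst = [1, 6, 6, 4]
Entering loop: for elem, val in zip(data, lst):

After execution: total = 52
52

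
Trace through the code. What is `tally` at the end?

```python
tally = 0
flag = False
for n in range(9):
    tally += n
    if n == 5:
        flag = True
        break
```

Let's trace through this code step by step.

Initialize: tally = 0
Initialize: flag = False
Entering loop: for n in range(9):

After execution: tally = 15
15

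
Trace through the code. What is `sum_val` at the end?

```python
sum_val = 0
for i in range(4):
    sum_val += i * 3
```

Let's trace through this code step by step.

Initialize: sum_val = 0
Entering loop: for i in range(4):

After execution: sum_val = 18
18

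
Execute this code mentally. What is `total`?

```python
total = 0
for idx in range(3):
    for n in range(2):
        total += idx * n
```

Let's trace through this code step by step.

Initialize: total = 0
Entering loop: for idx in range(3):

After execution: total = 3
3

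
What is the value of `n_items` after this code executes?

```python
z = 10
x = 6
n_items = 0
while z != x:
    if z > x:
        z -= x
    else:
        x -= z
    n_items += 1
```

Let's trace through this code step by step.

Initialize: z = 10
Initialize: x = 6
Initialize: n_items = 0
Entering loop: while z != x:

After execution: n_items = 3
3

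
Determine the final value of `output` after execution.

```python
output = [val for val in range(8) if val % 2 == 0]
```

Let's trace through this code step by step.

Initialize: output = [val for val in range(8) if val % 2 == 0]

After execution: output = [0, 2, 4, 6]
[0, 2, 4, 6]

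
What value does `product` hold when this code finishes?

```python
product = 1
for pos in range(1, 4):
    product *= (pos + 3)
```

Let's trace through this code step by step.

Initialize: product = 1
Entering loop: for pos in range(1, 4):

After execution: product = 120
120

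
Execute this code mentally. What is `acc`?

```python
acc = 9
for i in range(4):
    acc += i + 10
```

Let's trace through this code step by step.

Initialize: acc = 9
Entering loop: for i in range(4):

After execution: acc = 55
55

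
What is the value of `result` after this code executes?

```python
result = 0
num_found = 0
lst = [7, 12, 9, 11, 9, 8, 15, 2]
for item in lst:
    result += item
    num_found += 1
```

Let's trace through this code step by step.

Initialize: result = 0
Initialize: num_found = 0
Initialize: lst = [7, 12, 9, 11, 9, 8, 15, 2]
Entering loop: for item in lst:

After execution: result = 73
73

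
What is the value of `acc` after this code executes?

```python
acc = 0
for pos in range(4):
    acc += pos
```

Let's trace through this code step by step.

Initialize: acc = 0
Entering loop: for pos in range(4):

After execution: acc = 6
6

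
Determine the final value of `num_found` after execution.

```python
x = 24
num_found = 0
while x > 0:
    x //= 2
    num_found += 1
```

Let's trace through this code step by step.

Initialize: x = 24
Initialize: num_found = 0
Entering loop: while x > 0:

After execution: num_found = 5
5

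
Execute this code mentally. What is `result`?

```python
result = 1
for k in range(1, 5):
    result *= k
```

Let's trace through this code step by step.

Initialize: result = 1
Entering loop: for k in range(1, 5):

After execution: result = 24
24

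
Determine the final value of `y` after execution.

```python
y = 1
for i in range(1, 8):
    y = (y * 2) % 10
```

Let's trace through this code step by step.

Initialize: y = 1
Entering loop: for i in range(1, 8):

After execution: y = 8
8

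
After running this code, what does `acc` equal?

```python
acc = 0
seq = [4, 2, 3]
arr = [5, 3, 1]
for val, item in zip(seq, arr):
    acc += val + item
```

Let's trace through this code step by step.

Initialize: acc = 0
Initialize: seq = [4, 2, 3]
Initialize: arr = [5, 3, 1]
Entering loop: for val, item in zip(seq, arr):

After execution: acc = 18
18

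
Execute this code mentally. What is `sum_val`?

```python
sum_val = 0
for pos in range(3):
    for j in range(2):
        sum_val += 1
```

Let's trace through this code step by step.

Initialize: sum_val = 0
Entering loop: for pos in range(3):

After execution: sum_val = 6
6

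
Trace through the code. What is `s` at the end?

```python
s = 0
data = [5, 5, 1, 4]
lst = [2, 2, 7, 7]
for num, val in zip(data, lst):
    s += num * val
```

Let's trace through this code step by step.

Initialize: s = 0
Initialize: data = [5, 5, 1, 4]
Initialize: lst = [2, 2, 7, 7]
Entering loop: for num, val in zip(data, lst):

After execution: s = 55
55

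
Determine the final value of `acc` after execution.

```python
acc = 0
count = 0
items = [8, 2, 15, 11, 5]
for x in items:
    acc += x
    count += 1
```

Let's trace through this code step by step.

Initialize: acc = 0
Initialize: count = 0
Initialize: items = [8, 2, 15, 11, 5]
Entering loop: for x in items:

After execution: acc = 41
41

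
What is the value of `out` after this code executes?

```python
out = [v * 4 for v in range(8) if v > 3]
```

Let's trace through this code step by step.

Initialize: out = [v * 4 for v in range(8) if v > 3]

After execution: out = [16, 20, 24, 28]
[16, 20, 24, 28]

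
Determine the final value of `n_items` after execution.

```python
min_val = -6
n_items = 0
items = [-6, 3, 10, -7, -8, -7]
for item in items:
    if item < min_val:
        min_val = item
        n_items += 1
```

Let's trace through this code step by step.

Initialize: min_val = -6
Initialize: n_items = 0
Initialize: items = [-6, 3, 10, -7, -8, -7]
Entering loop: for item in items:

After execution: n_items = 2
2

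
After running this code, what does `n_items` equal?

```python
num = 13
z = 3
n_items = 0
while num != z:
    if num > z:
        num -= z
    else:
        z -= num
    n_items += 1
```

Let's trace through this code step by step.

Initialize: num = 13
Initialize: z = 3
Initialize: n_items = 0
Entering loop: while num != z:

After execution: n_items = 6
6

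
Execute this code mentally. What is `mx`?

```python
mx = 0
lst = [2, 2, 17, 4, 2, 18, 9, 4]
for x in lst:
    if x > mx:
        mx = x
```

Let's trace through this code step by step.

Initialize: mx = 0
Initialize: lst = [2, 2, 17, 4, 2, 18, 9, 4]
Entering loop: for x in lst:

After execution: mx = 18
18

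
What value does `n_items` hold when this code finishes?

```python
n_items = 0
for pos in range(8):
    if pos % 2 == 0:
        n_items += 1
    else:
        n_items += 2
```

Let's trace through this code step by step.

Initialize: n_items = 0
Entering loop: for pos in range(8):

After execution: n_items = 12
12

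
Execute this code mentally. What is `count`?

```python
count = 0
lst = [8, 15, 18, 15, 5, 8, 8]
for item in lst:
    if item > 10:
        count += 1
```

Let's trace through this code step by step.

Initialize: count = 0
Initialize: lst = [8, 15, 18, 15, 5, 8, 8]
Entering loop: for item in lst:

After execution: count = 3
3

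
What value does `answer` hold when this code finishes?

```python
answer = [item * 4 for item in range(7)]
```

Let's trace through this code step by step.

Initialize: answer = [item * 4 for item in range(7)]

After execution: answer = [0, 4, 8, 12, 16, 20, 24]
[0, 4, 8, 12, 16, 20, 24]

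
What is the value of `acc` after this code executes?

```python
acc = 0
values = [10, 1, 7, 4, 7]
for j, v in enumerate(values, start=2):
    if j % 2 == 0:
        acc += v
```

Let's trace through this code step by step.

Initialize: acc = 0
Initialize: values = [10, 1, 7, 4, 7]
Entering loop: for j, v in enumerate(values, start=2):

After execution: acc = 24
24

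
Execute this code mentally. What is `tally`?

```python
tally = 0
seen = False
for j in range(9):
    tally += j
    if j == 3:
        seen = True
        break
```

Let's trace through this code step by step.

Initialize: tally = 0
Initialize: seen = False
Entering loop: for j in range(9):

After execution: tally = 6
6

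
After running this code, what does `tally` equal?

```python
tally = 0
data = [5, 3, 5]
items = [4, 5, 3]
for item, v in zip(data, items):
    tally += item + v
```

Let's trace through this code step by step.

Initialize: tally = 0
Initialize: data = [5, 3, 5]
Initialize: items = [4, 5, 3]
Entering loop: for item, v in zip(data, items):

After execution: tally = 25
25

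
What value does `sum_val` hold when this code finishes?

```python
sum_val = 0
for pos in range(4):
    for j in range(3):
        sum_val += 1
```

Let's trace through this code step by step.

Initialize: sum_val = 0
Entering loop: for pos in range(4):

After execution: sum_val = 12
12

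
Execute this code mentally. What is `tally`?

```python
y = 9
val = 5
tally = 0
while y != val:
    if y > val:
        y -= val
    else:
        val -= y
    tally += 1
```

Let's trace through this code step by step.

Initialize: y = 9
Initialize: val = 5
Initialize: tally = 0
Entering loop: while y != val:

After execution: tally = 5
5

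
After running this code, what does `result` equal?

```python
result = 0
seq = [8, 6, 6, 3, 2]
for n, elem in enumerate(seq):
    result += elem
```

Let's trace through this code step by step.

Initialize: result = 0
Initialize: seq = [8, 6, 6, 3, 2]
Entering loop: for n, elem in enumerate(seq):

After execution: result = 25
25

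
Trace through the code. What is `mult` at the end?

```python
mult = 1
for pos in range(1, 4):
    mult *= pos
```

Let's trace through this code step by step.

Initialize: mult = 1
Entering loop: for pos in range(1, 4):

After execution: mult = 6
6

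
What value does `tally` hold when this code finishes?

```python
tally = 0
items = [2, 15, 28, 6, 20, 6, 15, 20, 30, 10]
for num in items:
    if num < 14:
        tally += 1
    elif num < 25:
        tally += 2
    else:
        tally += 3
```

Let's trace through this code step by step.

Initialize: tally = 0
Initialize: items = [2, 15, 28, 6, 20, 6, 15, 20, 30, 10]
Entering loop: for num in items:

After execution: tally = 18
18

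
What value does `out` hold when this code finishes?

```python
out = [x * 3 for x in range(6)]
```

Let's trace through this code step by step.

Initialize: out = [x * 3 for x in range(6)]

After execution: out = [0, 3, 6, 9, 12, 15]
[0, 3, 6, 9, 12, 15]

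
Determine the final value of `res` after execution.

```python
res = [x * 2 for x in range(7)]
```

Let's trace through this code step by step.

Initialize: res = [x * 2 for x in range(7)]

After execution: res = [0, 2, 4, 6, 8, 10, 12]
[0, 2, 4, 6, 8, 10, 12]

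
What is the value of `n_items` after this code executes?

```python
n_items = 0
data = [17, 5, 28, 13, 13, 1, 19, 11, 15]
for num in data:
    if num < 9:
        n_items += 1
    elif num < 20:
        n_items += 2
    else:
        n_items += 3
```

Let's trace through this code step by step.

Initialize: n_items = 0
Initialize: data = [17, 5, 28, 13, 13, 1, 19, 11, 15]
Entering loop: for num in data:

After execution: n_items = 17
17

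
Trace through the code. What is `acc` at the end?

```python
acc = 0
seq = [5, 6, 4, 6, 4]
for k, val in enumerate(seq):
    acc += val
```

Let's trace through this code step by step.

Initialize: acc = 0
Initialize: seq = [5, 6, 4, 6, 4]
Entering loop: for k, val in enumerate(seq):

After execution: acc = 25
25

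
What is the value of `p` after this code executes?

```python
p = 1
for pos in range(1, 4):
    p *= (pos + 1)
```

Let's trace through this code step by step.

Initialize: p = 1
Entering loop: for pos in range(1, 4):

After execution: p = 24
24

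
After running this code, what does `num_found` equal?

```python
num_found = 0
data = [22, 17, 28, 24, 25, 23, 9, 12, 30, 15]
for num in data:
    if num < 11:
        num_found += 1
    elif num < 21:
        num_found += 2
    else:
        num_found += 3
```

Let's trace through this code step by step.

Initialize: num_found = 0
Initialize: data = [22, 17, 28, 24, 25, 23, 9, 12, 30, 15]
Entering loop: for num in data:

After execution: num_found = 25
25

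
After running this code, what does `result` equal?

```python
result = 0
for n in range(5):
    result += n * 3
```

Let's trace through this code step by step.

Initialize: result = 0
Entering loop: for n in range(5):

After execution: result = 30
30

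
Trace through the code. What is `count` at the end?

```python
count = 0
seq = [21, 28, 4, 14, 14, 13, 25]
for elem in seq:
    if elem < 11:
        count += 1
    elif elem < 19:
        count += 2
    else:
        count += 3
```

Let's trace through this code step by step.

Initialize: count = 0
Initialize: seq = [21, 28, 4, 14, 14, 13, 25]
Entering loop: for elem in seq:

After execution: count = 16
16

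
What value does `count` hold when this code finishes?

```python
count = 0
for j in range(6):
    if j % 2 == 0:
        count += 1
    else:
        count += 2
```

Let's trace through this code step by step.

Initialize: count = 0
Entering loop: for j in range(6):

After execution: count = 9
9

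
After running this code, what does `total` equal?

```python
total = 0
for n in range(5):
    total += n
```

Let's trace through this code step by step.

Initialize: total = 0
Entering loop: for n in range(5):

After execution: total = 10
10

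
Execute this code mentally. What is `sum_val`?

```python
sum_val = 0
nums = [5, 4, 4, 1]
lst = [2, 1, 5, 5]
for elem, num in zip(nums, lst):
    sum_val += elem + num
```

Let's trace through this code step by step.

Initialize: sum_val = 0
Initialize: nums = [5, 4, 4, 1]
Initialize: lst = [2, 1, 5, 5]
Entering loop: for elem, num in zip(nums, lst):

After execution: sum_val = 27
27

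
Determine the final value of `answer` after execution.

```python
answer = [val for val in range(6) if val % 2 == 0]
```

Let's trace through this code step by step.

Initialize: answer = [val for val in range(6) if val % 2 == 0]

After execution: answer = [0, 2, 4]
[0, 2, 4]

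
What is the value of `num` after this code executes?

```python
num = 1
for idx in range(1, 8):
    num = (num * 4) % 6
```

Let's trace through this code step by step.

Initialize: num = 1
Entering loop: for idx in range(1, 8):

After execution: num = 4
4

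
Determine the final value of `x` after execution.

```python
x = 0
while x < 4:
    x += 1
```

Let's trace through this code step by step.

Initialize: x = 0
Entering loop: while x < 4:

After execution: x = 4
4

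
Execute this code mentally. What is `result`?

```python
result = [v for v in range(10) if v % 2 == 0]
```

Let's trace through this code step by step.

Initialize: result = [v for v in range(10) if v % 2 == 0]

After execution: result = [0, 2, 4, 6, 8]
[0, 2, 4, 6, 8]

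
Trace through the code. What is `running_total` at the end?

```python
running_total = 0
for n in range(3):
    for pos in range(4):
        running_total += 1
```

Let's trace through this code step by step.

Initialize: running_total = 0
Entering loop: for n in range(3):

After execution: running_total = 12
12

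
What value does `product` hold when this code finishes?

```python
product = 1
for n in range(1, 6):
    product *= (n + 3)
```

Let's trace through this code step by step.

Initialize: product = 1
Entering loop: for n in range(1, 6):

After execution: product = 6720
6720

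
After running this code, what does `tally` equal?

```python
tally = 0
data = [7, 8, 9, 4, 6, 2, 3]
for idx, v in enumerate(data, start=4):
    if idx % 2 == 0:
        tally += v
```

Let's trace through this code step by step.

Initialize: tally = 0
Initialize: data = [7, 8, 9, 4, 6, 2, 3]
Entering loop: for idx, v in enumerate(data, start=4):

After execution: tally = 25
25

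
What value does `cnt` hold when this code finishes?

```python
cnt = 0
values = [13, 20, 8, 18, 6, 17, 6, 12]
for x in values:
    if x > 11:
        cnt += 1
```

Let's trace through this code step by step.

Initialize: cnt = 0
Initialize: values = [13, 20, 8, 18, 6, 17, 6, 12]
Entering loop: for x in values:

After execution: cnt = 5
5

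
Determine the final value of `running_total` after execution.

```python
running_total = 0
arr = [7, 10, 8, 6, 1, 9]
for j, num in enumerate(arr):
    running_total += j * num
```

Let's trace through this code step by step.

Initialize: running_total = 0
Initialize: arr = [7, 10, 8, 6, 1, 9]
Entering loop: for j, num in enumerate(arr):

After execution: running_total = 93
93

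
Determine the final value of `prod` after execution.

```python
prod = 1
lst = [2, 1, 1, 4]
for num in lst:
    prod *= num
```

Let's trace through this code step by step.

Initialize: prod = 1
Initialize: lst = [2, 1, 1, 4]
Entering loop: for num in lst:

After execution: prod = 8
8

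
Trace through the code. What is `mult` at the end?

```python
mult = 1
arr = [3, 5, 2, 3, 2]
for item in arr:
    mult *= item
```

Let's trace through this code step by step.

Initialize: mult = 1
Initialize: arr = [3, 5, 2, 3, 2]
Entering loop: for item in arr:

After execution: mult = 180
180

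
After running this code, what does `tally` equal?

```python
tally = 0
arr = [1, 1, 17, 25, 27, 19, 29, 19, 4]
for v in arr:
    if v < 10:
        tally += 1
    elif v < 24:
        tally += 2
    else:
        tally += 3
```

Let's trace through this code step by step.

Initialize: tally = 0
Initialize: arr = [1, 1, 17, 25, 27, 19, 29, 19, 4]
Entering loop: for v in arr:

After execution: tally = 18
18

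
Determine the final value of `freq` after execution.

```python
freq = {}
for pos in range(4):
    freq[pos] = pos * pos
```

Let's trace through this code step by step.

Initialize: freq = {}
Entering loop: for pos in range(4):

After execution: freq = {0: 0, 1: 1, 2: 4, 3: 9}
{0: 0, 1: 1, 2: 4, 3: 9}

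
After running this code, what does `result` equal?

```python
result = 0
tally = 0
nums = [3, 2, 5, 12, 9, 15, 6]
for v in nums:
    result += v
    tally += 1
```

Let's trace through this code step by step.

Initialize: result = 0
Initialize: tally = 0
Initialize: nums = [3, 2, 5, 12, 9, 15, 6]
Entering loop: for v in nums:

After execution: result = 52
52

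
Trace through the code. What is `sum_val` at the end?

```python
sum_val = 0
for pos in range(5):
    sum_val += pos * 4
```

Let's trace through this code step by step.

Initialize: sum_val = 0
Entering loop: for pos in range(5):

After execution: sum_val = 40
40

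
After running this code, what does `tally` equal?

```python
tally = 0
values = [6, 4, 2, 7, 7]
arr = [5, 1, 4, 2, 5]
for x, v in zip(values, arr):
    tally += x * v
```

Let's trace through this code step by step.

Initialize: tally = 0
Initialize: values = [6, 4, 2, 7, 7]
Initialize: arr = [5, 1, 4, 2, 5]
Entering loop: for x, v in zip(values, arr):

After execution: tally = 91
91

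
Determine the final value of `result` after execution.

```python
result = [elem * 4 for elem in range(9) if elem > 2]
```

Let's trace through this code step by step.

Initialize: result = [elem * 4 for elem in range(9) if elem > 2]

After execution: result = [12, 16, 20, 24, 28, 32]
[12, 16, 20, 24, 28, 32]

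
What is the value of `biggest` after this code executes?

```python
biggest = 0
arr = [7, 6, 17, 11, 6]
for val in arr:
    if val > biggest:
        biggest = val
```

Let's trace through this code step by step.

Initialize: biggest = 0
Initialize: arr = [7, 6, 17, 11, 6]
Entering loop: for val in arr:

After execution: biggest = 17
17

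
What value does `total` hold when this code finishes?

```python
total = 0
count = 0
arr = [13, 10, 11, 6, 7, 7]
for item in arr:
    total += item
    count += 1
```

Let's trace through this code step by step.

Initialize: total = 0
Initialize: count = 0
Initialize: arr = [13, 10, 11, 6, 7, 7]
Entering loop: for item in arr:

After execution: total = 54
54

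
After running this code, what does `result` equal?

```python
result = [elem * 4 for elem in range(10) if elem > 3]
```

Let's trace through this code step by step.

Initialize: result = [elem * 4 for elem in range(10) if elem > 3]

After execution: result = [16, 20, 24, 28, 32, 36]
[16, 20, 24, 28, 32, 36]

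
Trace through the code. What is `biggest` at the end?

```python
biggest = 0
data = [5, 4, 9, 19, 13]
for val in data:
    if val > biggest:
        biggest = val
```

Let's trace through this code step by step.

Initialize: biggest = 0
Initialize: data = [5, 4, 9, 19, 13]
Entering loop: for val in data:

After execution: biggest = 19
19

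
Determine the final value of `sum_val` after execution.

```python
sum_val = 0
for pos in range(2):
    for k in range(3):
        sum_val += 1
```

Let's trace through this code step by step.

Initialize: sum_val = 0
Entering loop: for pos in range(2):

After execution: sum_val = 6
6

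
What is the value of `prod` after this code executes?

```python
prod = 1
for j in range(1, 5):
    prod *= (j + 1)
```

Let's trace through this code step by step.

Initialize: prod = 1
Entering loop: for j in range(1, 5):

After execution: prod = 120
120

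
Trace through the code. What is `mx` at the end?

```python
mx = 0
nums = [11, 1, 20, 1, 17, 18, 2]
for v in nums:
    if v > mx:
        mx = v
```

Let's trace through this code step by step.

Initialize: mx = 0
Initialize: nums = [11, 1, 20, 1, 17, 18, 2]
Entering loop: for v in nums:

After execution: mx = 20
20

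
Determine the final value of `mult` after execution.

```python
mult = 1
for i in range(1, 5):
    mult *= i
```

Let's trace through this code step by step.

Initialize: mult = 1
Entering loop: for i in range(1, 5):

After execution: mult = 24
24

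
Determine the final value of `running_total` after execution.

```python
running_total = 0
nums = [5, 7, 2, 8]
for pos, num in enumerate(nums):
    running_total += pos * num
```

Let's trace through this code step by step.

Initialize: running_total = 0
Initialize: nums = [5, 7, 2, 8]
Entering loop: for pos, num in enumerate(nums):

After execution: running_total = 35
35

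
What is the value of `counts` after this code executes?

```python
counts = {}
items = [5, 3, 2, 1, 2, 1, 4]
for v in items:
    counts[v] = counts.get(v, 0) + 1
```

Let's trace through this code step by step.

Initialize: counts = {}
Initialize: items = [5, 3, 2, 1, 2, 1, 4]
Entering loop: for v in items:

After execution: counts = {5: 1, 3: 1, 2: 2, 1: 2, 4: 1}
{5: 1, 3: 1, 2: 2, 1: 2, 4: 1}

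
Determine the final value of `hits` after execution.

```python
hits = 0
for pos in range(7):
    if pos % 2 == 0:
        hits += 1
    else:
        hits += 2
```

Let's trace through this code step by step.

Initialize: hits = 0
Entering loop: for pos in range(7):

After execution: hits = 10
10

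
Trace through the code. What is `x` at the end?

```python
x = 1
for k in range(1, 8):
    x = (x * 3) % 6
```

Let's trace through this code step by step.

Initialize: x = 1
Entering loop: for k in range(1, 8):

After execution: x = 3
3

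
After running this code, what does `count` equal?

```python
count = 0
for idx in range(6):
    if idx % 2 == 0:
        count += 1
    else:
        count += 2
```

Let's trace through this code step by step.

Initialize: count = 0
Entering loop: for idx in range(6):

After execution: count = 9
9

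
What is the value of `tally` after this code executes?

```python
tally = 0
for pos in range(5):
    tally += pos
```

Let's trace through this code step by step.

Initialize: tally = 0
Entering loop: for pos in range(5):

After execution: tally = 10
10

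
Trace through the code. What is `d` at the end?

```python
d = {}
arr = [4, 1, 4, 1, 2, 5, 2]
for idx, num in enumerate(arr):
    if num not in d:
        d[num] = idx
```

Let's trace through this code step by step.

Initialize: d = {}
Initialize: arr = [4, 1, 4, 1, 2, 5, 2]
Entering loop: for idx, num in enumerate(arr):

After execution: d = {4: 0, 1: 1, 2: 4, 5: 5}
{4: 0, 1: 1, 2: 4, 5: 5}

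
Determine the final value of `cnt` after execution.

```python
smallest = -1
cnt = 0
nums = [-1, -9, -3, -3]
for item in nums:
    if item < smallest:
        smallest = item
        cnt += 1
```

Let's trace through this code step by step.

Initialize: smallest = -1
Initialize: cnt = 0
Initialize: nums = [-1, -9, -3, -3]
Entering loop: for item in nums:

After execution: cnt = 1
1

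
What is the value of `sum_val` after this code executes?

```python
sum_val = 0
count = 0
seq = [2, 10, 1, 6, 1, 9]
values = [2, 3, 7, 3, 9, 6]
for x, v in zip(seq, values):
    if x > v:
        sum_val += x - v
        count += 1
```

Let's trace through this code step by step.

Initialize: sum_val = 0
Initialize: count = 0
Initialize: seq = [2, 10, 1, 6, 1, 9]
Initialize: values = [2, 3, 7, 3, 9, 6]
Entering loop: for x, v in zip(seq, values):

After execution: sum_val = 13
13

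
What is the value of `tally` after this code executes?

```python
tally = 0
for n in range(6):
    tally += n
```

Let's trace through this code step by step.

Initialize: tally = 0
Entering loop: for n in range(6):

After execution: tally = 15
15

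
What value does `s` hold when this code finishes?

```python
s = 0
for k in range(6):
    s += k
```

Let's trace through this code step by step.

Initialize: s = 0
Entering loop: for k in range(6):

After execution: s = 15
15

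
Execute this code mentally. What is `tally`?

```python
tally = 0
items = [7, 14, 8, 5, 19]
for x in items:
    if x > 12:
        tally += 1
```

Let's trace through this code step by step.

Initialize: tally = 0
Initialize: items = [7, 14, 8, 5, 19]
Entering loop: for x in items:

After execution: tally = 2
2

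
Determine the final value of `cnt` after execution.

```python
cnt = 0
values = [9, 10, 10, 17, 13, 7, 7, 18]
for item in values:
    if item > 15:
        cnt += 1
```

Let's trace through this code step by step.

Initialize: cnt = 0
Initialize: values = [9, 10, 10, 17, 13, 7, 7, 18]
Entering loop: for item in values:

After execution: cnt = 2
2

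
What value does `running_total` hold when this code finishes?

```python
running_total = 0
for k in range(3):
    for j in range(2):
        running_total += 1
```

Let's trace through this code step by step.

Initialize: running_total = 0
Entering loop: for k in range(3):

After execution: running_total = 6
6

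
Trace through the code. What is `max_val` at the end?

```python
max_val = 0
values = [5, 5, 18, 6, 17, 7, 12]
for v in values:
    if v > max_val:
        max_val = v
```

Let's trace through this code step by step.

Initialize: max_val = 0
Initialize: values = [5, 5, 18, 6, 17, 7, 12]
Entering loop: for v in values:

After execution: max_val = 18
18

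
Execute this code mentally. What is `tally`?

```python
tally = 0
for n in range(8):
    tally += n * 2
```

Let's trace through this code step by step.

Initialize: tally = 0
Entering loop: for n in range(8):

After execution: tally = 56
56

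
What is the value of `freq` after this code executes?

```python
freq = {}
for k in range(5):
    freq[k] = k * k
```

Let's trace through this code step by step.

Initialize: freq = {}
Entering loop: for k in range(5):

After execution: freq = {0: 0, 1: 1, 2: 4, 3: 9, 4: 16}
{0: 0, 1: 1, 2: 4, 3: 9, 4: 16}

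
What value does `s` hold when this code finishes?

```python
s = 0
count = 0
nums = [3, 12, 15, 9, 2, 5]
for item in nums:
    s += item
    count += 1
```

Let's trace through this code step by step.

Initialize: s = 0
Initialize: count = 0
Initialize: nums = [3, 12, 15, 9, 2, 5]
Entering loop: for item in nums:

After execution: s = 46
46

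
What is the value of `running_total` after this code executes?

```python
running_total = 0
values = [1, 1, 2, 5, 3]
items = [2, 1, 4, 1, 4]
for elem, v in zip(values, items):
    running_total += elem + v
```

Let's trace through this code step by step.

Initialize: running_total = 0
Initialize: values = [1, 1, 2, 5, 3]
Initialize: items = [2, 1, 4, 1, 4]
Entering loop: for elem, v in zip(values, items):

After execution: running_total = 24
24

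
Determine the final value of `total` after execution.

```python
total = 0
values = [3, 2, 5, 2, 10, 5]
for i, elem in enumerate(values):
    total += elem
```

Let's trace through this code step by step.

Initialize: total = 0
Initialize: values = [3, 2, 5, 2, 10, 5]
Entering loop: for i, elem in enumerate(values):

After execution: total = 27
27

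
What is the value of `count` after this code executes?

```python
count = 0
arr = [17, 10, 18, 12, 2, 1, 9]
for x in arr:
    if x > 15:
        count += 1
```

Let's trace through this code step by step.

Initialize: count = 0
Initialize: arr = [17, 10, 18, 12, 2, 1, 9]
Entering loop: for x in arr:

After execution: count = 2
2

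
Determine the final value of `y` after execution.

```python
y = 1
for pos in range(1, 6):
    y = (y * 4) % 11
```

Let's trace through this code step by step.

Initialize: y = 1
Entering loop: for pos in range(1, 6):

After execution: y = 1
1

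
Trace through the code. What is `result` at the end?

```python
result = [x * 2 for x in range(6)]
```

Let's trace through this code step by step.

Initialize: result = [x * 2 for x in range(6)]

After execution: result = [0, 2, 4, 6, 8, 10]
[0, 2, 4, 6, 8, 10]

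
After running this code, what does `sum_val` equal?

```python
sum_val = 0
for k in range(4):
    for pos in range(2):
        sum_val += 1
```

Let's trace through this code step by step.

Initialize: sum_val = 0
Entering loop: for k in range(4):

After execution: sum_val = 8
8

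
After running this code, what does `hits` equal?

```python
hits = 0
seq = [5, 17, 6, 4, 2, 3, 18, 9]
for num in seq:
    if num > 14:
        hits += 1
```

Let's trace through this code step by step.

Initialize: hits = 0
Initialize: seq = [5, 17, 6, 4, 2, 3, 18, 9]
Entering loop: for num in seq:

After execution: hits = 2
2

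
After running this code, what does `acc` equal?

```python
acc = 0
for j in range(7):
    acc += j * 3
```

Let's trace through this code step by step.

Initialize: acc = 0
Entering loop: for j in range(7):

After execution: acc = 63
63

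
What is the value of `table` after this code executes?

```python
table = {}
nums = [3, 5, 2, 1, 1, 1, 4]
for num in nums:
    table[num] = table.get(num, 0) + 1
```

Let's trace through this code step by step.

Initialize: table = {}
Initialize: nums = [3, 5, 2, 1, 1, 1, 4]
Entering loop: for num in nums:

After execution: table = {3: 1, 5: 1, 2: 1, 1: 3, 4: 1}
{3: 1, 5: 1, 2: 1, 1: 3, 4: 1}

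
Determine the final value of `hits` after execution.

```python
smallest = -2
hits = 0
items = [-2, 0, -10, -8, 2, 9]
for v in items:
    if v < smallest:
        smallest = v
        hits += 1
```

Let's trace through this code step by step.

Initialize: smallest = -2
Initialize: hits = 0
Initialize: items = [-2, 0, -10, -8, 2, 9]
Entering loop: for v in items:

After execution: hits = 1
1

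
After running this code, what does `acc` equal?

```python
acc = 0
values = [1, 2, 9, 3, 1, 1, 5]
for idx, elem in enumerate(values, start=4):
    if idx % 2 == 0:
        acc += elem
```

Let's trace through this code step by step.

Initialize: acc = 0
Initialize: values = [1, 2, 9, 3, 1, 1, 5]
Entering loop: for idx, elem in enumerate(values, start=4):

After execution: acc = 16
16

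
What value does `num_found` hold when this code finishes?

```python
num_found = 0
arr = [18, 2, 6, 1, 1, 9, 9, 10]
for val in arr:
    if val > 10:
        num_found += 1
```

Let's trace through this code step by step.

Initialize: num_found = 0
Initialize: arr = [18, 2, 6, 1, 1, 9, 9, 10]
Entering loop: for val in arr:

After execution: num_found = 1
1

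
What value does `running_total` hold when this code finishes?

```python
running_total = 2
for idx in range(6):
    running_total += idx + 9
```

Let's trace through this code step by step.

Initialize: running_total = 2
Entering loop: for idx in range(6):

After execution: running_total = 71
71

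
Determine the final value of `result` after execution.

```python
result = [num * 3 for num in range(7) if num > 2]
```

Let's trace through this code step by step.

Initialize: result = [num * 3 for num in range(7) if num > 2]

After execution: result = [9, 12, 15, 18]
[9, 12, 15, 18]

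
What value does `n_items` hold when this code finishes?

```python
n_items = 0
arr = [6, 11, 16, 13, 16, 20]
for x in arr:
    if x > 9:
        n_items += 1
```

Let's trace through this code step by step.

Initialize: n_items = 0
Initialize: arr = [6, 11, 16, 13, 16, 20]
Entering loop: for x in arr:

After execution: n_items = 5
5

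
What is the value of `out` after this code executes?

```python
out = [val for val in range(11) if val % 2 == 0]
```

Let's trace through this code step by step.

Initialize: out = [val for val in range(11) if val % 2 == 0]

After execution: out = [0, 2, 4, 6, 8, 10]
[0, 2, 4, 6, 8, 10]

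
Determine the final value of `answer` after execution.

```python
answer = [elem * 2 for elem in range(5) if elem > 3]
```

Let's trace through this code step by step.

Initialize: answer = [elem * 2 for elem in range(5) if elem > 3]

After execution: answer = [8]
[8]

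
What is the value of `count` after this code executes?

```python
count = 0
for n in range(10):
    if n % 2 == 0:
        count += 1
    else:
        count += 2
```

Let's trace through this code step by step.

Initialize: count = 0
Entering loop: for n in range(10):

After execution: count = 15
15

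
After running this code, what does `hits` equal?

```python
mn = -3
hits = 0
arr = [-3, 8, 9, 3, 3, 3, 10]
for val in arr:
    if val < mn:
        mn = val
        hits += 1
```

Let's trace through this code step by step.

Initialize: mn = -3
Initialize: hits = 0
Initialize: arr = [-3, 8, 9, 3, 3, 3, 10]
Entering loop: for val in arr:

After execution: hits = 0
0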